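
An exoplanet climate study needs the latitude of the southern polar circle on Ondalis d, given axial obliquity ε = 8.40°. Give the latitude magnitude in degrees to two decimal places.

The polar circle is the lowest latitude that experiences at least one full rotation of continuous darkness at the northern-summer solstice; it lies at |φ| = 90° − ε = 90° − 8.40° = 81.60°.

81.60°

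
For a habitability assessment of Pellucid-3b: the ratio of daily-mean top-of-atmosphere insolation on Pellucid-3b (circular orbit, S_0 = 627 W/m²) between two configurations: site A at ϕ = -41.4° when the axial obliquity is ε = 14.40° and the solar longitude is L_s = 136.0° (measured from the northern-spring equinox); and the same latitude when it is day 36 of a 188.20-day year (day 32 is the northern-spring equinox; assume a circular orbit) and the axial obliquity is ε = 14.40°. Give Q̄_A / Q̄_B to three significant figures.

Q̄_A / Q̄_B ≈ 0.794

— Configuration A (ϕ=-41.4°):
Solar declination: sin δ = sin ε · sin L_s = sin 14.40° × sin 136.0° = 0.17275, so δ = +9.948°.
cos h₀ = −tan(-41.4°) tan(+9.948°) = 0.1546, h₀ = 1.4155 rad.
Bracket: h₀ sin ϕ sin δ + cos ϕ cos δ sin h₀ = 1.4155×-0.66131×0.17275 + 0.75011×0.98496×0.98797 = -0.161709 + 0.729940 = 0.568231.
Q̄ = (S_0/π) × [bracket] = (627/π) × 0.568231 = 113.41 W/m².
— Configuration B (ϕ=-41.4°):
Solar longitude: L_s = 360° × (36 − 32)/188.20 = 7.651°.
sin δ = sin 14.40° × sin 7.651° = 0.03311, so δ = +1.898°.
cos h₀ = −tan(-41.4°) tan(+1.898°) = 0.0292, h₀ = 1.5416 rad.
Bracket: h₀ sin ϕ sin δ + cos ϕ cos δ sin h₀ = 1.5416×-0.66131×0.03311 + 0.75011×0.99945×0.99957 = -0.033755 + 0.749375 = 0.715620.
Q̄ = (S_0/π) × [bracket] = (627/π) × 0.715620 = 142.82 W/m².
Ratio Q̄_A / Q̄_B = 113.41 / 142.82 = 0.7941.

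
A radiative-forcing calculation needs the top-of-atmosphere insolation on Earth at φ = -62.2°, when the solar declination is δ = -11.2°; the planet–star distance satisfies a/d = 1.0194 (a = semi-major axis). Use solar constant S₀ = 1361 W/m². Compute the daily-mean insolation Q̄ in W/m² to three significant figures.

Q̄ ≈ 342 W/m²

cos H₀ = −tan(-62.2°) tan(-11.200°) = -0.3756, H₀ = 1.9558 rad.
Bracket: H₀ sin φ sin δ + cos φ cos δ sin H₀ = 1.9558×-0.88458×-0.19423 + 0.46639×0.98096×0.92680 = 0.336030 + 0.424020 = 0.760050.
Inverse-square distance factor (a/d)² = 1.0194² = 1.039176.
Q̄ = (S₀/π) × 1.039176 × [bracket] = (1361/π) × 1.039176 × 0.760050 = 342.2 W/m².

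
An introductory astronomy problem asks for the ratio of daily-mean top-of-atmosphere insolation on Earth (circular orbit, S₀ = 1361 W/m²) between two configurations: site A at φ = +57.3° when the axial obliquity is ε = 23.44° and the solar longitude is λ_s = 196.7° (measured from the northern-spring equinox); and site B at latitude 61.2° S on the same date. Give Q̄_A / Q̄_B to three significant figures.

Q̄_A / Q̄_B ≈ 0.610

— Configuration A (φ=+57.3°):
Solar declination: sin δ = sin ε · sin λ_s = sin 23.44° × sin 196.7° = -0.11431, so δ = -6.564°.
cos H₀ = −tan(+57.3°) tan(-6.564°) = 0.1792, H₀ = 1.3906 rad.
Bracket: H₀ sin φ sin δ + cos φ cos δ sin H₀ = 1.3906×0.84151×-0.11431 + 0.54024×0.99345×0.98381 = -0.133766 + 0.528012 = 0.394246.
Q̄ = (S₀/π) × [bracket] = (1361/π) × 0.394246 = 170.80 W/m².
— Configuration B (φ=-61.2°):
cos H₀ = −tan(-61.2°) tan(-6.564°) = -0.2093, H₀ = 1.7817 rad.
Bracket: H₀ sin φ sin δ + cos φ cos δ sin H₀ = 1.7817×-0.87631×-0.11431 + 0.48175×0.99345×0.97785 = 0.178475 + 0.467994 = 0.646469.
Q̄ = (S₀/π) × [bracket] = (1361/π) × 0.646469 = 280.06 W/m².
Ratio Q̄_A / Q̄_B = 170.80 / 280.06 = 0.6099.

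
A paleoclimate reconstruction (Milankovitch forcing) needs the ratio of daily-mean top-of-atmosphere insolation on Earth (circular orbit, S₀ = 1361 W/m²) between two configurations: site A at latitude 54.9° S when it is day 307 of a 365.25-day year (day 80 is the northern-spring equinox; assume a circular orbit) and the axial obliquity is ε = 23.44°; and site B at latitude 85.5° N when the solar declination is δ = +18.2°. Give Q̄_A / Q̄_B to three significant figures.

— Configuration A (φ=-54.9°):
Solar longitude: λ_s = 360° × (307 − 80)/365.25 = 223.737°.
sin δ = sin 23.44° × sin 223.737° = -0.27501, so δ = -15.963°.
cos H₀ = −tan(-54.9°) tan(-15.963°) = -0.4070, H₀ = 1.9900 rad.
Bracket: H₀ sin φ sin δ + cos φ cos δ sin H₀ = 1.9900×-0.81815×-0.27501 + 0.57501×0.96144×0.91343 = 0.447749 + 0.504978 = 0.952727.
Q̄ = (S₀/π) × [bracket] = (1361/π) × 0.952727 = 412.74 W/m².
— Configuration B (φ=+85.5°):
cos H₀ = −tan(+85.5°) tan(+18.200°) = -4.1776 ≤ −1 ⇒ polar day, H₀ = π.
Bracket: H₀ sin φ sin δ + cos φ cos δ sin H₀ = 3.1416×0.99692×0.31233 + 0.07846×0.94997×0.00000 = 0.978194 + 0.000000 = 0.978194.
Q̄ = (S₀/π) × [bracket] = (1361/π) × 0.978194 = 423.77 W/m².
Ratio Q̄_A / Q̄_B = 412.74 / 423.77 = 0.9740.

Q̄_A / Q̄_B ≈ 0.974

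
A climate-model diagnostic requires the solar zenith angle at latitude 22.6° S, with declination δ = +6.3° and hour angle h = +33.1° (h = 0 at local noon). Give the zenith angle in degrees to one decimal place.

cos θ_z = sin φ sin δ + cos φ cos δ cos h = -0.042170 + 0.768720 = 0.726550.
θ_z = arccos(0.726550) = 43.4°.

θ_z = 43.4°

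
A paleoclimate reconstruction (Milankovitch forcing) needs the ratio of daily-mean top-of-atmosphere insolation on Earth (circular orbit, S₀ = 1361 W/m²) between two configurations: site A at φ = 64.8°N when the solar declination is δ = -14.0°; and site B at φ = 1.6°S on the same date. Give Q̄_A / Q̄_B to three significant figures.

Q̄_A / Q̄_B ≈ 0.131

— Configuration A (φ=+64.8°):
cos H₀ = −tan(+64.8°) tan(-14.000°) = 0.5298, H₀ = 1.0124 rad.
Bracket: H₀ sin φ sin δ + cos φ cos δ sin H₀ = 1.0124×0.90483×-0.24192 + 0.42578×0.97030×0.84809 = -0.221611 + 0.350375 = 0.128764.
Q̄ = (S₀/π) × [bracket] = (1361/π) × 0.128764 = 55.783 W/m².
— Configuration B (φ=-1.6°):
cos H₀ = −tan(-1.6°) tan(-14.000°) = -0.0070, H₀ = 1.5778 rad.
Bracket: H₀ sin φ sin δ + cos φ cos δ sin H₀ = 1.5778×-0.02792×-0.24192 + 0.99961×0.97030×0.99998 = 0.010657 + 0.969902 = 0.980559.
Q̄ = (S₀/π) × [bracket] = (1361/π) × 0.980559 = 424.80 W/m².
Ratio Q̄_A / Q̄_B = 55.783 / 424.80 = 0.1313.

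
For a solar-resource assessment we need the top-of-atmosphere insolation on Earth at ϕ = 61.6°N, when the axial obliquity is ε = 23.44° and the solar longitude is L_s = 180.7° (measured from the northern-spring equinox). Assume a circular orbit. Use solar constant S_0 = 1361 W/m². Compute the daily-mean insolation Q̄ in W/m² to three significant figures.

Q̄ ≈ 203 W/m²

Solar declination: sin δ = sin ε · sin L_s = sin 23.44° × sin 180.7° = -0.00486, so δ = -0.278°.
cos h₀ = −tan(+61.6°) tan(-0.278°) = 0.0090, h₀ = 1.5618 rad.
Bracket: h₀ sin ϕ sin δ + cos ϕ cos δ sin h₀ = 1.5618×0.87965×-0.00486 + 0.47562×0.99999×0.99996 = -0.006677 + 0.475596 = 0.468919.
Q̄ = (S_0/π) × [bracket] = (1361/π) × 0.468919 = 203.1 W/m².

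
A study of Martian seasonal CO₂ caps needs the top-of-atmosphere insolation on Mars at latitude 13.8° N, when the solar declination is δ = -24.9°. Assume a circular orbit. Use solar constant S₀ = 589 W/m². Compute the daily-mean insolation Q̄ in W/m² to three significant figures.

Q̄ ≈ 137 W/m²

cos H₀ = −tan(+13.8°) tan(-24.900°) = 0.1140, H₀ = 1.4565 rad.
Bracket: H₀ sin φ sin δ + cos φ cos δ sin H₀ = 1.4565×0.23853×-0.42104 + 0.97113×0.90704×0.99348 = -0.146277 + 0.875111 = 0.728834.
Q̄ = (S₀/π) × [bracket] = (589/π) × 0.728834 = 136.6 W/m².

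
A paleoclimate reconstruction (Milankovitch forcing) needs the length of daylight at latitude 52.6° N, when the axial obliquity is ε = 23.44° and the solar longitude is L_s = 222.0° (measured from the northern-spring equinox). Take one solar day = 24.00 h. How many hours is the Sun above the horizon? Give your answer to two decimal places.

Solar declination: sin δ = sin ε · sin L_s = sin 23.44° × sin 222.0° = -0.26617, so δ = -15.437°.
cos h₀ = −tan ϕ · tan δ = −tan(+52.6°) × tan(-15.437°) = 0.3612, so h₀ = 1.2013 rad = 68.83°.
Daylight = 2h₀/(2π) × 24.00 h = (1.2013/π) × 24.00 = 9.18 h.

9.18 h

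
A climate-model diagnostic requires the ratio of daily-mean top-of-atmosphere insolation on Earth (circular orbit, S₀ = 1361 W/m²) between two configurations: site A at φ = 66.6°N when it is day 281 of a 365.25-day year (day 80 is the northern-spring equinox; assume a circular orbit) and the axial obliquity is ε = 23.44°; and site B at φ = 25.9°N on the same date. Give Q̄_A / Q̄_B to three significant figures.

— Configuration A (φ=+66.6°):
Solar longitude: λ_s = 360° × (281 − 80)/365.25 = 198.111°.
sin δ = sin 23.44° × sin 198.111° = -0.12366, so δ = -7.103°.
cos H₀ = −tan(+66.6°) tan(-7.103°) = 0.2880, H₀ = 1.2787 rad.
Bracket: H₀ sin φ sin δ + cos φ cos δ sin H₀ = 1.2787×0.91775×-0.12366 + 0.39715×0.99233×0.95764 = -0.145118 + 0.377410 = 0.232292.
Q̄ = (S₀/π) × [bracket] = (1361/π) × 0.232292 = 100.63 W/m².
— Configuration B (φ=+25.9°):
cos H₀ = −tan(+25.9°) tan(-7.103°) = 0.0605, H₀ = 1.5103 rad.
Bracket: H₀ sin φ sin δ + cos φ cos δ sin H₀ = 1.5103×0.43680×-0.12366 + 0.89956×0.99233×0.99817 = -0.081578 + 0.891027 = 0.809449.
Q̄ = (S₀/π) × [bracket] = (1361/π) × 0.809449 = 350.67 W/m².
Ratio Q̄_A / Q̄_B = 100.63 / 350.67 = 0.2870.

Q̄_A / Q̄_B ≈ 0.287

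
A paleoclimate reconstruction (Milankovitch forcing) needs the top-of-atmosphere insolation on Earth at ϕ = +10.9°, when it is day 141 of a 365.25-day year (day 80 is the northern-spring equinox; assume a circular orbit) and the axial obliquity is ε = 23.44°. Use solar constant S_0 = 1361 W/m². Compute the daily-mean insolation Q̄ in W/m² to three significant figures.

Q̄ ≈ 445 W/m²

Solar longitude: L_s = 360° × (141 − 80)/365.25 = 60.123°.
sin δ = sin 23.44° × sin 60.123° = 0.34492, so δ = +20.177°.
cos h₀ = −tan(+10.9°) tan(+20.177°) = -0.0708, h₀ = 1.6416 rad.
Bracket: h₀ sin ϕ sin δ + cos ϕ cos δ sin h₀ = 1.6416×0.18910×0.34492 + 0.98196×0.93863×0.99749 = 0.107072 + 0.919384 = 1.026456.
Q̄ = (S_0/π) × [bracket] = (1361/π) × 1.026456 = 444.7 W/m².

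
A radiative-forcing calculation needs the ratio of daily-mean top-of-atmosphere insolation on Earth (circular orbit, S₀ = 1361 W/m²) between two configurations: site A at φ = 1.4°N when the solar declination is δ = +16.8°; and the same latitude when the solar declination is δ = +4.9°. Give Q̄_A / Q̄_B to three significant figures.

Q̄_A / Q̄_B ≈ 0.969

— Configuration A (φ=+1.4°):
cos H₀ = −tan(+1.4°) tan(+16.800°) = -0.0074, H₀ = 1.5782 rad.
Bracket: H₀ sin φ sin δ + cos φ cos δ sin H₀ = 1.5782×0.02443×0.28903 + 0.99970×0.95732×0.99997 = 0.011144 + 0.957004 = 0.968148.
Q̄ = (S₀/π) × [bracket] = (1361/π) × 0.968148 = 419.42 W/m².
— Configuration B (φ=+1.4°):
cos H₀ = −tan(+1.4°) tan(+4.900°) = -0.0021, H₀ = 1.5729 rad.
Bracket: H₀ sin φ sin δ + cos φ cos δ sin H₀ = 1.5729×0.02443×0.08542 + 0.99970×0.99635×1.00000 = 0.003282 + 0.996051 = 0.999333.
Q̄ = (S₀/π) × [bracket] = (1361/π) × 0.999333 = 432.93 W/m².
Ratio Q̄_A / Q̄_B = 419.42 / 432.93 = 0.9688.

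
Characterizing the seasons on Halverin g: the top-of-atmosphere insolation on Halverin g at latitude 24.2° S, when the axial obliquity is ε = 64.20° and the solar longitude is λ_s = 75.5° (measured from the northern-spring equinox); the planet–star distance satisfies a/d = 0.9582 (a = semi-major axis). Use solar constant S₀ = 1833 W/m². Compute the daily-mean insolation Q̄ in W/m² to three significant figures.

Solar declination: sin δ = sin ε · sin λ_s = sin 64.20° × sin 75.5° = 0.87164, so δ = +60.650°.
cos H₀ = −tan(-24.2°) tan(+60.650°) = 0.7992, H₀ = 0.6448 rad.
Bracket: H₀ sin φ sin δ + cos φ cos δ sin H₀ = 0.6448×-0.40992×0.87164 + 0.91212×0.49014×0.60104 = -0.230389 + 0.268705 = 0.038316.
Inverse-square distance factor (a/d)² = 0.9582² = 0.918147.
Q̄ = (S₀/π) × 0.918147 × [bracket] = (1833/π) × 0.918147 × 0.038316 = 20.53 W/m².

Q̄ ≈ 20.5 W/m²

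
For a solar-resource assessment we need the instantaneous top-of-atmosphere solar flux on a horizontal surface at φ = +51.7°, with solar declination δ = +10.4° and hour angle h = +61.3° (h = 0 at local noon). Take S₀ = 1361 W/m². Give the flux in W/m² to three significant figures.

591 W/m²

cos θ_z = sin φ sin δ + cos φ cos δ cos h = 0.141667 + 0.292743 = 0.434410.
Flux = S₀ · cos θ_z = 1361 × 0.434410 = 591.2 W/m².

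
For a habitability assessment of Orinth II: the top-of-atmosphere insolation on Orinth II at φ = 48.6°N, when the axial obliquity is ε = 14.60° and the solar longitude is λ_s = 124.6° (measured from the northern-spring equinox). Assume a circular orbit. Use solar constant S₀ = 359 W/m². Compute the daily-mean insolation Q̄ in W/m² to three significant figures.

Solar declination: sin δ = sin ε · sin λ_s = sin 14.60° × sin 124.6° = 0.20749, so δ = +11.975°.
cos H₀ = −tan(+48.6°) tan(+11.975°) = -0.2406, H₀ = 1.8138 rad.
Bracket: H₀ sin φ sin δ + cos φ cos δ sin H₀ = 1.8138×0.75011×0.20749 + 0.66131×0.97824×0.97063 = 0.282300 + 0.627920 = 0.910220.
Q̄ = (S₀/π) × [bracket] = (359/π) × 0.910220 = 104.0 W/m².

Q̄ ≈ 104 W/m²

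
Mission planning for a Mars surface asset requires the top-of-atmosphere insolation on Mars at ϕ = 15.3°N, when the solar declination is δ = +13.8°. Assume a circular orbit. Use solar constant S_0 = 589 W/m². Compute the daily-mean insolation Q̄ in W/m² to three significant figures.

cos h₀ = −tan(+15.3°) tan(+13.800°) = -0.0672, h₀ = 1.6380 rad.
Bracket: h₀ sin ϕ sin δ + cos ϕ cos δ sin h₀ = 1.6380×0.26387×0.23853 + 0.96456×0.97113×0.99774 = 0.103097 + 0.934596 = 1.037693.
Q̄ = (S_0/π) × [bracket] = (589/π) × 1.037693 = 194.6 W/m².

Q̄ ≈ 195 W/m²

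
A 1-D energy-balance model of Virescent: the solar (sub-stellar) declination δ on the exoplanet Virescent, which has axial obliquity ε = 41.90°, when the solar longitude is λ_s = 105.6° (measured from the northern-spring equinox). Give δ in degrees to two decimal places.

δ = +40.03°

sin δ = sin ε · sin λ_s = sin 41.90° × sin 105.6° = 0.643231.
δ = arcsin(0.643231) = +40.03°.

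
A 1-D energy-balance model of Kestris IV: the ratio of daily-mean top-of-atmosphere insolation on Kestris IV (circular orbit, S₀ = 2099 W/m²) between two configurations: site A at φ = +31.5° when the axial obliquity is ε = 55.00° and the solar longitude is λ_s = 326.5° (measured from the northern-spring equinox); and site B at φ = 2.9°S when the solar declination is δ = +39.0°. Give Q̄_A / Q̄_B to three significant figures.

Q̄_A / Q̄_B ≈ 0.587

— Configuration A (φ=+31.5°):
Solar declination: sin δ = sin ε · sin λ_s = sin 55.00° × sin 326.5° = -0.45212, so δ = -26.880°.
cos H₀ = −tan(+31.5°) tan(-26.880°) = 0.3106, H₀ = 1.2550 rad.
Bracket: H₀ sin φ sin δ + cos φ cos δ sin H₀ = 1.2550×0.52250×-0.45212 + 0.85264×0.89196×0.95053 = -0.296472 + 0.722898 = 0.426426.
Q̄ = (S₀/π) × [bracket] = (2099/π) × 0.426426 = 284.91 W/m².
— Configuration B (φ=-2.9°):
cos H₀ = −tan(-2.9°) tan(+39.000°) = 0.0410, H₀ = 1.5298 rad.
Bracket: H₀ sin φ sin δ + cos φ cos δ sin H₀ = 1.5298×-0.05059×0.62932 + 0.99872×0.77715×0.99916 = -0.048705 + 0.775503 = 0.726798.
Q̄ = (S₀/π) × [bracket] = (2099/π) × 0.726798 = 485.60 W/m².
Ratio Q̄_A / Q̄_B = 284.91 / 485.60 = 0.5867.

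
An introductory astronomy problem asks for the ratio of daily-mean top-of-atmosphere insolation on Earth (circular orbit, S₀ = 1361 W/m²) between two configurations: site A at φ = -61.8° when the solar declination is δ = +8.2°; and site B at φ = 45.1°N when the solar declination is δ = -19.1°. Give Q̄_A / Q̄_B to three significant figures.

— Configuration A (φ=-61.8°):
cos H₀ = −tan(-61.8°) tan(+8.200°) = 0.2687, H₀ = 1.2987 rad.
Bracket: H₀ sin φ sin δ + cos φ cos δ sin H₀ = 1.2987×-0.88130×0.14263 + 0.47255×0.98978×0.96321 = -0.163246 + 0.450513 = 0.287267.
Q̄ = (S₀/π) × [bracket] = (1361/π) × 0.287267 = 124.45 W/m².
— Configuration B (φ=+45.1°):
cos H₀ = −tan(+45.1°) tan(-19.100°) = 0.3475, H₀ = 1.2159 rad.
Bracket: H₀ sin φ sin δ + cos φ cos δ sin H₀ = 1.2159×0.70834×-0.32722 + 0.70587×0.94495×0.93768 = -0.281825 + 0.625444 = 0.343619.
Q̄ = (S₀/π) × [bracket] = (1361/π) × 0.343619 = 148.86 W/m².
Ratio Q̄_A / Q̄_B = 124.45 / 148.86 = 0.8360.

Q̄_A / Q̄_B ≈ 0.836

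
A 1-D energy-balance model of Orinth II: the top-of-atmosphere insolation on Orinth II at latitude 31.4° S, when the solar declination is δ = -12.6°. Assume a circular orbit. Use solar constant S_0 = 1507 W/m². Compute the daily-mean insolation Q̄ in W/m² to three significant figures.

cos h₀ = −tan(-31.4°) tan(-12.600°) = -0.1364, h₀ = 1.7077 rad.
Bracket: h₀ sin ϕ sin δ + cos ϕ cos δ sin h₀ = 1.7077×-0.52101×-0.21814 + 0.85355×0.97592×0.99065 = 0.194085 + 0.825208 = 1.019293.
Q̄ = (S_0/π) × [bracket] = (1507/π) × 1.019293 = 488.9 W/m².

Q̄ ≈ 489 W/m²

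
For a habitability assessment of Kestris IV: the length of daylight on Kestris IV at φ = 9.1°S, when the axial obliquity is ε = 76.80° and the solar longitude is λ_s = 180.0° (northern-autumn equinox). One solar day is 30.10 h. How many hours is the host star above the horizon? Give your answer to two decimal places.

Solar declination: sin δ = sin ε · sin λ_s = sin 76.80° × sin 180.0° = 0.00000, so δ = +0.000°.
cos H₀ = −tan φ · tan δ = −tan(-9.1°) × tan(+0.000°) = 0.0000, so H₀ = 1.5708 rad = 90.00°.
Daylight = 2H₀/(2π) × 30.10 h = (1.5708/π) × 30.10 = 15.05 h.

15.05 h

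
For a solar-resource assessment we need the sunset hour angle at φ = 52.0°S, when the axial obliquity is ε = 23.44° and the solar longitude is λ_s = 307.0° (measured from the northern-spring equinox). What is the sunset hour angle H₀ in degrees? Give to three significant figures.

Solar declination: sin δ = sin ε · sin λ_s = sin 23.44° × sin 307.0° = -0.31769, so δ = -18.523°.
cos H₀ = −tan φ · tan δ = −tan(-52.0°) × tan(-18.523°) = -0.4288, so H₀ = 2.0140 rad = 115.39°.

H₀ = 115°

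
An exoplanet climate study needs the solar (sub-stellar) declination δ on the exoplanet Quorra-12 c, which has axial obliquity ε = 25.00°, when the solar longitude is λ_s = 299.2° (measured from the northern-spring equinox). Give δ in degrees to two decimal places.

δ = -21.65°

sin δ = sin ε · sin λ_s = sin 25.00° × sin 299.2° = -0.368913.
δ = arcsin(-0.368913) = -21.65°.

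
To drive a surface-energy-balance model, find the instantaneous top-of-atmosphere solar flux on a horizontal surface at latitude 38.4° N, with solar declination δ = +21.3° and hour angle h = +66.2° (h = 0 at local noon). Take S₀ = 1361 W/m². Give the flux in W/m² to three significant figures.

cos θ_z = sin φ sin δ + cos φ cos δ cos h = 0.225633 + 0.294653 = 0.520286.
Flux = S₀ · cos θ_z = 1361 × 0.520286 = 708.1 W/m².

708 W/m²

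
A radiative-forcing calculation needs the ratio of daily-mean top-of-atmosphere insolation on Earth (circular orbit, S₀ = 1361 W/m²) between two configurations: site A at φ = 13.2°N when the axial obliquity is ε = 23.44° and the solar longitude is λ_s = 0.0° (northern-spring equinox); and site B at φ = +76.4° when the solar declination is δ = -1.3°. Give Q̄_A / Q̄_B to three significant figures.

Q̄_A / Q̄_B ≈ 4.83

— Configuration A (φ=+13.2°):
Solar declination: sin δ = sin ε · sin λ_s = sin 23.44° × sin 0.0° = 0.00000, so δ = +0.000°.
cos H₀ = −tan(+13.2°) tan(+0.000°) = -0.0000, H₀ = 1.5708 rad.
Bracket: H₀ sin φ sin δ + cos φ cos δ sin H₀ = 1.5708×0.22835×0.00000 + 0.97358×1.00000×1.00000 = 0.000000 + 0.973580 = 0.973580.
Q̄ = (S₀/π) × [bracket] = (1361/π) × 0.973580 = 421.77 W/m².
— Configuration B (φ=+76.4°):
cos H₀ = −tan(+76.4°) tan(-1.300°) = 0.0938, H₀ = 1.4769 rad.
Bracket: H₀ sin φ sin δ + cos φ cos δ sin H₀ = 1.4769×0.97196×-0.02269 + 0.23514×0.99974×0.99559 = -0.032571 + 0.234042 = 0.201471.
Q̄ = (S₀/π) × [bracket] = (1361/π) × 0.201471 = 87.281 W/m².
Ratio Q̄_A / Q̄_B = 421.77 / 87.281 = 4.832.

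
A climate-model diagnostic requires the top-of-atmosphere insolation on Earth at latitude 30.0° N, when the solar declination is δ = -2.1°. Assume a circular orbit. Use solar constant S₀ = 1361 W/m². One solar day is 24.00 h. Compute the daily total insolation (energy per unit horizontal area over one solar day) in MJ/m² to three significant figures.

cos H₀ = −tan(+30.0°) tan(-2.100°) = 0.0212, H₀ = 1.5496 rad.
Bracket: H₀ sin φ sin δ + cos φ cos δ sin H₀ = 1.5496×0.50000×-0.03664 + 0.86603×0.99933×0.99978 = -0.028389 + 0.865259 = 0.836870.
Q̄ = (S₀/π) × [bracket] = (1361/π) × 0.836870 = 362.55 W/m².
Daily total = Q̄ × 24.00 h × 3600 s/h = 362.55 × 24.00 × 3600 / 10⁶ = 31.32 MJ/m².

31.3 MJ/m²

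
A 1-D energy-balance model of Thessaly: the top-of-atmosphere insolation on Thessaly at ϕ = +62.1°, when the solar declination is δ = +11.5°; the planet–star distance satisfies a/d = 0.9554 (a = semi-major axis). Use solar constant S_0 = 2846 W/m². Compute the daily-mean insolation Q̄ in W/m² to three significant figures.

cos h₀ = −tan(+62.1°) tan(+11.500°) = -0.3843, h₀ = 1.9652 rad.
Bracket: h₀ sin ϕ sin δ + cos ϕ cos δ sin h₀ = 1.9652×0.88377×0.19937 + 0.46793×0.97992×0.92323 = 0.346263 + 0.423332 = 0.769595.
Inverse-square distance factor (a/d)² = 0.9554² = 0.912789.
Q̄ = (S_0/π) × 0.912789 × [bracket] = (2846/π) × 0.912789 × 0.769595 = 636.4 W/m².

Q̄ ≈ 636 W/m²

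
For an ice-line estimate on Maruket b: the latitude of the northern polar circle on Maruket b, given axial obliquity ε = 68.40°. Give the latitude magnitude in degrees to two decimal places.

21.60°

The polar circle is the lowest latitude that experiences at least one full rotation of continuous daylight at the northern-summer solstice; it lies at |φ| = 90° − ε = 90° − 68.40° = 21.60°.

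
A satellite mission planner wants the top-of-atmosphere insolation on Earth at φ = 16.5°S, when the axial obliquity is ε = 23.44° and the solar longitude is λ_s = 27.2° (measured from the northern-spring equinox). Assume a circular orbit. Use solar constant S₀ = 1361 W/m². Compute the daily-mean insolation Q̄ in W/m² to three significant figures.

Q̄ ≈ 374 W/m²

Solar declination: sin δ = sin ε · sin λ_s = sin 23.44° × sin 27.2° = 0.18183, so δ = +10.476°.
cos H₀ = −tan(-16.5°) tan(+10.476°) = 0.0548, H₀ = 1.5160 rad.
Bracket: H₀ sin φ sin δ + cos φ cos δ sin H₀ = 1.5160×-0.28402×0.18183 + 0.95882×0.98333×0.99850 = -0.078291 + 0.941422 = 0.863131.
Q̄ = (S₀/π) × [bracket] = (1361/π) × 0.863131 = 373.9 W/m².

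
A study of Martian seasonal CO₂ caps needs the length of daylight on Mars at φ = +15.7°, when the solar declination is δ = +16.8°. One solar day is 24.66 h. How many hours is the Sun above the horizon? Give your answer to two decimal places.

13.00 h

cos H₀ = −tan φ · tan δ = −tan(+15.7°) × tan(+16.800°) = -0.0849, so H₀ = 1.6558 rad = 94.87°.
Daylight = 2H₀/(2π) × 24.66 h = (1.6558/π) × 24.66 = 13.00 h.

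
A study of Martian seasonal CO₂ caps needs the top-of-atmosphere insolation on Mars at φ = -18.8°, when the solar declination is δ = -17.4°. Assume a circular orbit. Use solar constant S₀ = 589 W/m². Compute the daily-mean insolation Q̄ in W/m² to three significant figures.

cos H₀ = −tan(-18.8°) tan(-17.400°) = -0.1067, H₀ = 1.6777 rad.
Bracket: H₀ sin φ sin δ + cos φ cos δ sin H₀ = 1.6777×-0.32227×-0.29904 + 0.94665×0.95424×0.99429 = 0.161683 + 0.898173 = 1.059856.
Q̄ = (S₀/π) × [bracket] = (589/π) × 1.059856 = 198.7 W/m².

Q̄ ≈ 199 W/m²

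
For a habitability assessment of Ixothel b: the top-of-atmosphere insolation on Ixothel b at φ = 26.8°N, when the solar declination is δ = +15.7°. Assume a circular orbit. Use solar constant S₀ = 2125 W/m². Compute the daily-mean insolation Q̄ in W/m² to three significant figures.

Q̄ ≈ 717 W/m²

cos H₀ = −tan(+26.8°) tan(+15.700°) = -0.1420, H₀ = 1.7133 rad.
Bracket: H₀ sin φ sin δ + cos φ cos δ sin H₀ = 1.7133×0.45088×0.27060 + 0.89259×0.96269×0.98987 = 0.209037 + 0.850583 = 1.059620.
Q̄ = (S₀/π) × [bracket] = (2125/π) × 1.059620 = 716.7 W/m².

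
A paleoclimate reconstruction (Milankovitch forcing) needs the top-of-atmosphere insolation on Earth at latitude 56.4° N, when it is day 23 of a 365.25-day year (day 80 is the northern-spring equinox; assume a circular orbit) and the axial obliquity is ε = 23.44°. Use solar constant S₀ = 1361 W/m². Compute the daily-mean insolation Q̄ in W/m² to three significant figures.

Solar longitude: λ_s = 360° × (23 − 80)/365.25 = -56.181°, i.e. -56.181° + 360° = 303.819°.
sin δ = sin 23.44° × sin 303.819° = -0.33048, so δ = -19.298°.
cos H₀ = −tan(+56.4°) tan(-19.298°) = 0.5270, H₀ = 1.0157 rad.
Bracket: H₀ sin φ sin δ + cos φ cos δ sin H₀ = 1.0157×0.83292×-0.33048 + 0.55339×0.94381×0.84985 = -0.279585 + 0.443872 = 0.164287.
Q̄ = (S₀/π) × [bracket] = (1361/π) × 0.164287 = 71.17 W/m².

Q̄ ≈ 71.2 W/m²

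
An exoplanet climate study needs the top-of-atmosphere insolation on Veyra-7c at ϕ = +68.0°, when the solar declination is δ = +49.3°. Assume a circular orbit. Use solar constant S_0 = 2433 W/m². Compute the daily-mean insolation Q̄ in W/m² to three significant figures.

Q̄ ≈ 1.71e+03 W/m²

cos h₀ = −tan(+68.0°) tan(+49.300°) = -2.8776 ≤ −1 ⇒ polar day, h₀ = π.
Bracket: h₀ sin ϕ sin δ + cos ϕ cos δ sin h₀ = 3.1416×0.92718×0.75813 + 0.37461×0.65210×0.00000 = 2.208303 + 0.000000 = 2.208303.
Q̄ = (S_0/π) × [bracket] = (2433/π) × 2.208303 = 1710 W/m².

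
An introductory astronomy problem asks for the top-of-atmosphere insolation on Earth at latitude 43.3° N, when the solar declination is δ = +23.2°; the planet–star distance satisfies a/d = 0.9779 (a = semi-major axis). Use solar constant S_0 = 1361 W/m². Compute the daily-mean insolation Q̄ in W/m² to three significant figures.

Q̄ ≈ 476 W/m²

cos h₀ = −tan(+43.3°) tan(+23.200°) = -0.4039, h₀ = 1.9866 rad.
Bracket: h₀ sin ϕ sin δ + cos ϕ cos δ sin h₀ = 1.9866×0.68582×0.39394 + 0.72777×0.91914×0.91481 = 0.536724 + 0.611937 = 1.148661.
Inverse-square distance factor (a/d)² = 0.9779² = 0.956288.
Q̄ = (S_0/π) × 0.956288 × [bracket] = (1361/π) × 0.956288 × 1.148661 = 475.9 W/m².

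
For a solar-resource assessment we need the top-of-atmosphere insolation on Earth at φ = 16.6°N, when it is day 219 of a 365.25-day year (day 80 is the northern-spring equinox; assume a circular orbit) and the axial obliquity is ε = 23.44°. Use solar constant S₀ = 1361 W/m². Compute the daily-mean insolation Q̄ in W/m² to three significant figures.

Solar longitude: λ_s = 360° × (219 − 80)/365.25 = 137.002°.
sin δ = sin 23.44° × sin 137.002° = 0.27128, so δ = +15.740°.
cos H₀ = −tan(+16.6°) tan(+15.740°) = -0.0840, H₀ = 1.6549 rad.
Bracket: H₀ sin φ sin δ + cos φ cos δ sin H₀ = 1.6549×0.28569×0.27128 + 0.95832×0.96250×0.99646 = 0.128258 + 0.919118 = 1.047376.
Q̄ = (S₀/π) × [bracket] = (1361/π) × 1.047376 = 453.7 W/m².

Q̄ ≈ 454 W/m²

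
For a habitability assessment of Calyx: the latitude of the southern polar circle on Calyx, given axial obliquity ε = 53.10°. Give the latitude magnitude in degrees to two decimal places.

36.90°

The polar circle is the lowest latitude that experiences at least one full rotation of continuous darkness at the northern-summer solstice; it lies at |φ| = 90° − ε = 90° − 53.10° = 36.90°.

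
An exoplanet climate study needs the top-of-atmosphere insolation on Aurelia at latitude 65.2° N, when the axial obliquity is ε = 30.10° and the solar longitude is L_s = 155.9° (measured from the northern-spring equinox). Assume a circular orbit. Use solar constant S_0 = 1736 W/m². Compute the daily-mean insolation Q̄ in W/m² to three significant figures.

Q̄ ≈ 412 W/m²

Solar declination: sin δ = sin ε · sin L_s = sin 30.10° × sin 155.9° = 0.20478, so δ = +11.817°.
cos h₀ = −tan(+65.2°) tan(+11.817°) = -0.4528, h₀ = 2.0407 rad.
Bracket: h₀ sin ϕ sin δ + cos ϕ cos δ sin h₀ = 2.0407×0.90778×0.20478 + 0.41945×0.97881×0.89162 = 0.379356 + 0.366065 = 0.745421.
Q̄ = (S_0/π) × [bracket] = (1736/π) × 0.745421 = 411.9 W/m².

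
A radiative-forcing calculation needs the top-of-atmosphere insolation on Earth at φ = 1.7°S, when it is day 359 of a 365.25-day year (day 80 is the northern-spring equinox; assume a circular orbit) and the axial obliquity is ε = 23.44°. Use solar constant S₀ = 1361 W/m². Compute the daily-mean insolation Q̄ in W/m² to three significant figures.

Q̄ ≈ 406 W/m²

Solar longitude: λ_s = 360° × (359 − 80)/365.25 = 274.990°.
sin δ = sin 23.44° × sin 274.990° = -0.39628, so δ = -23.346°.
cos H₀ = −tan(-1.7°) tan(-23.346°) = -0.0128, H₀ = 1.5836 rad.
Bracket: H₀ sin φ sin δ + cos φ cos δ sin H₀ = 1.5836×-0.02967×-0.39628 + 0.99956×0.91813×0.99992 = 0.018619 + 0.917653 = 0.936272.
Q̄ = (S₀/π) × [bracket] = (1361/π) × 0.936272 = 405.6 W/m².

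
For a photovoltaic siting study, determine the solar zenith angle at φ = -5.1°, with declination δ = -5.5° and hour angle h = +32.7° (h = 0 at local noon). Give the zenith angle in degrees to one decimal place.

cos θ_z = sin φ sin δ + cos φ cos δ cos h = 0.008520 + 0.834320 = 0.842840.
θ_z = arccos(0.842840) = 32.6°.

θ_z = 32.6°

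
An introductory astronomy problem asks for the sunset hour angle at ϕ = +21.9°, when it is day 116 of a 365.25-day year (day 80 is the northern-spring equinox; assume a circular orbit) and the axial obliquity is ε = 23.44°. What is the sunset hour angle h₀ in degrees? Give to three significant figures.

Solar longitude: L_s = 360° × (116 − 80)/365.25 = 35.483°.
sin δ = sin 23.44° × sin 35.483° = 0.23090, so δ = +13.350°.
cos h₀ = −tan ϕ · tan δ = −tan(+21.9°) × tan(+13.350°) = -0.0954, so h₀ = 1.6663 rad = 95.47°.

h₀ = 95.5°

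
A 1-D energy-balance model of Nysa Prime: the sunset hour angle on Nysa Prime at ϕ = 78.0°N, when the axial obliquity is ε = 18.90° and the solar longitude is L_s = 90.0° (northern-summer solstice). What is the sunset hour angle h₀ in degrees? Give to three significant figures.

h₀ = 180°

Solar declination: sin δ = sin ε · sin L_s = sin 18.90° × sin 90.0° = 0.32392, so δ = +18.900°.
Sunrise equation: cos h₀ = −tan ϕ · tan δ = -1.6108 ≤ −1, so the host star never sets (polar day) and h₀ = π.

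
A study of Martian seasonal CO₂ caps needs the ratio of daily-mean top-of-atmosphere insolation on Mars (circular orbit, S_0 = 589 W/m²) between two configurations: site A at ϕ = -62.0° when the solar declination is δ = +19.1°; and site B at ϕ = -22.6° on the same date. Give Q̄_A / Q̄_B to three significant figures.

— Configuration A (ϕ=-62.0°):
cos h₀ = −tan(-62.0°) tan(+19.100°) = 0.6513, h₀ = 0.8616 rad.
Bracket: h₀ sin ϕ sin δ + cos ϕ cos δ sin h₀ = 0.8616×-0.88295×0.32722 + 0.46947×0.94495×0.75885 = -0.248933 + 0.336645 = 0.087712.
Q̄ = (S_0/π) × [bracket] = (589/π) × 0.087712 = 16.445 W/m².
— Configuration B (ϕ=-22.6°):
cos h₀ = −tan(-22.6°) tan(+19.100°) = 0.1441, h₀ = 1.4261 rad.
Bracket: h₀ sin ϕ sin δ + cos ϕ cos δ sin h₀ = 1.4261×-0.38430×0.32722 + 0.92321×0.94495×0.98956 = -0.179333 + 0.863280 = 0.683947.
Q̄ = (S_0/π) × [bracket] = (589/π) × 0.683947 = 128.23 W/m².
Ratio Q̄_A / Q̄_B = 16.445 / 128.23 = 0.1282.

Q̄_A / Q̄_B ≈ 0.128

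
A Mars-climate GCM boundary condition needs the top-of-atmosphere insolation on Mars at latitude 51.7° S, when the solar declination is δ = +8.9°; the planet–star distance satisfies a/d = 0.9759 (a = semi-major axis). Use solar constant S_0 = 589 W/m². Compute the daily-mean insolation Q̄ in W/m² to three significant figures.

cos h₀ = −tan(-51.7°) tan(+8.900°) = 0.1983, h₀ = 1.3712 rad.
Bracket: h₀ sin ϕ sin δ + cos ϕ cos δ sin h₀ = 1.3712×-0.78478×0.15471 + 0.61978×0.98796×0.98014 = -0.166482 + 0.600157 = 0.433675.
Inverse-square distance factor (a/d)² = 0.9759² = 0.952381.
Q̄ = (S_0/π) × 0.952381 × [bracket] = (589/π) × 0.952381 × 0.433675 = 77.44 W/m².

Q̄ ≈ 77.4 W/m²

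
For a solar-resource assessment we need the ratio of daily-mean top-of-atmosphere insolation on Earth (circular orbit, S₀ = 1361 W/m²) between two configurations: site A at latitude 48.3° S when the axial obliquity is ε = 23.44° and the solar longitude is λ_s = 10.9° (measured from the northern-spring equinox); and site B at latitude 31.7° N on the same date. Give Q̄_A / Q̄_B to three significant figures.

Q̄_A / Q̄_B ≈ 0.634

— Configuration A (φ=-48.3°):
Solar declination: sin δ = sin ε · sin λ_s = sin 23.44° × sin 10.9° = 0.07522, so δ = +4.314°.
cos H₀ = −tan(-48.3°) tan(+4.314°) = 0.0847, H₀ = 1.4860 rad.
Bracket: H₀ sin φ sin δ + cos φ cos δ sin H₀ = 1.4860×-0.74664×0.07522 + 0.66523×0.99717×0.99641 = -0.083457 + 0.660966 = 0.577509.
Q̄ = (S₀/π) × [bracket] = (1361/π) × 0.577509 = 250.19 W/m².
— Configuration B (φ=+31.7°):
cos H₀ = −tan(+31.7°) tan(+4.314°) = -0.0466, H₀ = 1.6174 rad.
Bracket: H₀ sin φ sin δ + cos φ cos δ sin H₀ = 1.6174×0.52547×0.07522 + 0.85081×0.99717×0.99891 = 0.063929 + 0.847477 = 0.911406.
Q̄ = (S₀/π) × [bracket] = (1361/π) × 0.911406 = 394.84 W/m².
Ratio Q̄_A / Q̄_B = 250.19 / 394.84 = 0.6336.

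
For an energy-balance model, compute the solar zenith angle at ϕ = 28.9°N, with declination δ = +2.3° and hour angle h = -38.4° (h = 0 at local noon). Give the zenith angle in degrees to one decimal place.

cos θ_z = sin ϕ sin δ + cos ϕ cos δ cos h = 0.019395 + 0.685543 = 0.704938.
θ_z = arccos(0.704938) = 45.2°.

θ_z = 45.2°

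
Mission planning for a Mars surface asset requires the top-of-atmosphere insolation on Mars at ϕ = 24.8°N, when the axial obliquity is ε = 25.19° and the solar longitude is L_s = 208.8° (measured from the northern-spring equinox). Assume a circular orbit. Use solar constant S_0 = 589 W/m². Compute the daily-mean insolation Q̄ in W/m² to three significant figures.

Q̄ ≈ 142 W/m²

Solar declination: sin δ = sin ε · sin L_s = sin 25.19° × sin 208.8° = -0.20504, so δ = -11.832°.
cos h₀ = −tan(+24.8°) tan(-11.832°) = 0.0968, h₀ = 1.4738 rad.
Bracket: h₀ sin ϕ sin δ + cos ϕ cos δ sin h₀ = 1.4738×0.41945×-0.20504 + 0.90778×0.97875×0.99530 = -0.126753 + 0.884314 = 0.757561.
Q̄ = (S_0/π) × [bracket] = (589/π) × 0.757561 = 142.0 W/m².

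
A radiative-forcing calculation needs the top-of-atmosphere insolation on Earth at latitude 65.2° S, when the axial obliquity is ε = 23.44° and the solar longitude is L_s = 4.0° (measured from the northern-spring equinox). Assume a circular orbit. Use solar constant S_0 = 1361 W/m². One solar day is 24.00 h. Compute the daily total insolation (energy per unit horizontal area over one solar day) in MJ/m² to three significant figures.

14.2 MJ/m²

Solar declination: sin δ = sin ε · sin L_s = sin 23.44° × sin 4.0° = 0.02775, so δ = +1.590°.
cos h₀ = −tan(-65.2°) tan(+1.590°) = 0.0601, h₀ = 1.5107 rad.
Bracket: h₀ sin ϕ sin δ + cos ϕ cos δ sin h₀ = 1.5107×-0.90778×0.02775 + 0.41945×0.99961×0.99819 = -0.038056 + 0.418528 = 0.380472.
Q̄ = (S_0/π) × [bracket] = (1361/π) × 0.380472 = 164.83 W/m².
Daily total = Q̄ × 24.00 h × 3600 s/h = 164.83 × 24.00 × 3600 / 10⁶ = 14.24 MJ/m².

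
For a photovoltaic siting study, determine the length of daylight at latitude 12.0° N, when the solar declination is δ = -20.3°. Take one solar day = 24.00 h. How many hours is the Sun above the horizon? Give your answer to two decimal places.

cos H₀ = −tan φ · tan δ = −tan(+12.0°) × tan(-20.300°) = 0.0786, so H₀ = 1.4921 rad = 85.49°.
Daylight = 2H₀/(2π) × 24.00 h = (1.4921/π) × 24.00 = 11.40 h.

11.40 h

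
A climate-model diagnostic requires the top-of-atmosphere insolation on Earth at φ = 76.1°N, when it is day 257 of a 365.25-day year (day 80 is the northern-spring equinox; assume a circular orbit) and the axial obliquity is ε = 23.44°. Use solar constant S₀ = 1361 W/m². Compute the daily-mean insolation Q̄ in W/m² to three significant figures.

Q̄ ≈ 131 W/m²

Solar longitude: λ_s = 360° × (257 − 80)/365.25 = 174.456°.
sin δ = sin 23.44° × sin 174.456° = 0.03843, so δ = +2.203°.
cos H₀ = −tan(+76.1°) tan(+2.203°) = -0.1554, H₀ = 1.7268 rad.
Bracket: H₀ sin φ sin δ + cos φ cos δ sin H₀ = 1.7268×0.97072×0.03843 + 0.24023×0.99926×0.98785 = 0.064418 + 0.237136 = 0.301554.
Q̄ = (S₀/π) × [bracket] = (1361/π) × 0.301554 = 130.6 W/m².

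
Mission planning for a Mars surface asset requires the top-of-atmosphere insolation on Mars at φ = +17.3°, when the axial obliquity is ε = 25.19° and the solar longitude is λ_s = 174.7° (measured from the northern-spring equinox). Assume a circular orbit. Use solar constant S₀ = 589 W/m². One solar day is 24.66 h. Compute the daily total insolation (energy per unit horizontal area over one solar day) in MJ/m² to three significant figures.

16.2 MJ/m²

Solar declination: sin δ = sin ε · sin λ_s = sin 25.19° × sin 174.7° = 0.03931, so δ = +2.253°.
cos H₀ = −tan(+17.3°) tan(+2.253°) = -0.0123, H₀ = 1.5831 rad.
Bracket: H₀ sin φ sin δ + cos φ cos δ sin H₀ = 1.5831×0.29737×0.03931 + 0.95476×0.99923×0.99992 = 0.018506 + 0.953949 = 0.972455.
Q̄ = (S₀/π) × [bracket] = (589/π) × 0.972455 = 182.32 W/m².
Daily total = Q̄ × 24.66 h × 3600 s/h = 182.32 × 24.66 × 3600 / 10⁶ = 16.19 MJ/m².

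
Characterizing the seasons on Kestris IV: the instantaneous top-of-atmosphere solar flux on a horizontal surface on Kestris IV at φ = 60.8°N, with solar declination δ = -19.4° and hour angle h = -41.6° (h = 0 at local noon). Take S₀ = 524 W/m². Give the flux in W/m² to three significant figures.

28.4 W/m²

cos θ_z = sin φ sin δ + cos φ cos δ cos h = -0.289951 + 0.344107 = 0.054156.
Flux = S₀ · cos θ_z = 524 × 0.054156 = 28.38 W/m².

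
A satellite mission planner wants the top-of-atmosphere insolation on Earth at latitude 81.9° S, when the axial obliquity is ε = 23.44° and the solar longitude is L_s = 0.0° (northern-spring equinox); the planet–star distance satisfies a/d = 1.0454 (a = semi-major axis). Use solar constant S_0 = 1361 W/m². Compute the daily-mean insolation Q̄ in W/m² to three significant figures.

Q̄ ≈ 66.7 W/m²

Solar declination: sin δ = sin ε · sin L_s = sin 23.44° × sin 0.0° = 0.00000, so δ = +0.000°.
cos h₀ = −tan(-81.9°) tan(+0.000°) = 0.0000, h₀ = 1.5708 rad.
Bracket: h₀ sin ϕ sin δ + cos ϕ cos δ sin h₀ = 1.5708×-0.99002×0.00000 + 0.14090×1.00000×1.00000 = -0.000000 + 0.140900 = 0.140900.
Inverse-square distance factor (a/d)² = 1.0454² = 1.092861.
Q̄ = (S_0/π) × 1.092861 × [bracket] = (1361/π) × 1.092861 × 0.140900 = 66.71 W/m².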